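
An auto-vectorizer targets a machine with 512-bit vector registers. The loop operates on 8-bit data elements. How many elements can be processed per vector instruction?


Width = SIMD bits / data type bits
= 512 / 8 = 64

64


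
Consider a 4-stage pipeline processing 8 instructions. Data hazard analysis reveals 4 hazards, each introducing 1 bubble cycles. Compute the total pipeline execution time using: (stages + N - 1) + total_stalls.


Base cycles = 4 + 8 - 1 = 11
Total stalls = 4 * 1 = 4
Total = 11 + 4 = 15

15


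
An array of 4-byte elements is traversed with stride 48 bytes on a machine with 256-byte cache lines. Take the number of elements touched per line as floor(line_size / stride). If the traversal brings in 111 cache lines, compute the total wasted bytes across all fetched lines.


Elements per line = floor(256 / 48) = 5
Bytes used per line = 5 * 4 = 20
Wasted per line = 256 - 20 = 236
Total wasted = 236 * 111 = 26196

26196


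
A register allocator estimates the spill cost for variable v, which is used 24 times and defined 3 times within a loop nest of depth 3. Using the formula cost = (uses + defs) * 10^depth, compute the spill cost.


uses + defs = 24 + 3 = 27
10^3 = 1000
Spill cost = 27 * 1000 = 27000

27000


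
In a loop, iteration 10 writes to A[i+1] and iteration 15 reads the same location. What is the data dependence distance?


Distance = read iteration - write iteration
= 15 - 10 = 5

5


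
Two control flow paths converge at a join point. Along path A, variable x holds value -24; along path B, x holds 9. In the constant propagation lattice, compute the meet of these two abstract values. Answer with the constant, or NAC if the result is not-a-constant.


Meet operation: if both paths give the same constant, result is that constant; if they differ, result is NAC (not-a-constant).
Path A: -24, Path B: 9 -> differ
Result: not-a-constant -> NAC

NAC


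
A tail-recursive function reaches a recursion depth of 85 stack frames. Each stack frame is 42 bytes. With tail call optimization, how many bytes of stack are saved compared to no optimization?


Without TCO: 85 * 42 = 3570 bytes
With TCO: reuse 1 frame = 42 bytes
Savings = 3570 - 42 = 3528

3528


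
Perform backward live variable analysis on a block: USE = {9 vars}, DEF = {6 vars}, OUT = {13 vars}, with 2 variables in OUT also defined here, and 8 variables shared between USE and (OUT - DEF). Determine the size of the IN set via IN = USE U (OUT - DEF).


OUT - DEF: 13 - 2 = 11
|IN| = |USE| + |OUT - DEF| - |USE ∩ (OUT - DEF)| = 9 + 11 - 8 = 12

12


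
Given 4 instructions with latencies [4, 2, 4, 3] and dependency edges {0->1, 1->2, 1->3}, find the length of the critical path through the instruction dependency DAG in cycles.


Compute longest path through dependency graph: dist(Ik) = max over predecessors of dist + latency(Ik).
dist(I0) = latency 4 = 4
dist(I1) = dist(I0) + 2 = 4 + 2 = 6
dist(I2) = dist(I1) + 4 = 6 + 4 = 10
dist(I3) = dist(I1) + 3 = 6 + 3 = 9
Critical path = max dist = 10

10


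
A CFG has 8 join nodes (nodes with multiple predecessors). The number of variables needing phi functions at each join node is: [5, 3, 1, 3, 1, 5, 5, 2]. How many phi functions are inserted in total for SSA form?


Total phi functions = sum of phi functions at each join node
= 5 + 3 + 1 + 3 + 1 + 5 + 5 + 2 = 25

25


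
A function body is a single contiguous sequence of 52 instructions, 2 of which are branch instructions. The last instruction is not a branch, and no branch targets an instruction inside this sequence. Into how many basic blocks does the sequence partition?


With no in-sequence branch targets, the leaders are the first instruction plus the instruction after each branch.
Number of basic blocks = branches + 1
= 2 + 1 = 3

3


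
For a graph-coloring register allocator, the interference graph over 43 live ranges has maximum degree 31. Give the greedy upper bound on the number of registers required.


Greedy coloring never needs more than (max_degree + 1) colors: when coloring a vertex, at most max_degree neighbors are already colored.
Upper bound = 31 + 1 = 32

32


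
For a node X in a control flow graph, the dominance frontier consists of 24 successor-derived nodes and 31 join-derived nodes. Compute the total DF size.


DF(X) = direct successor contributions + join point contributions
= 24 + 31 = 55

55


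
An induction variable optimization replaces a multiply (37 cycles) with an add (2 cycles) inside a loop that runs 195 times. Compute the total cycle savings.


Per-iteration saving = 37 - 2 = 35
Total saved = 195 * 35 = 6825

6825


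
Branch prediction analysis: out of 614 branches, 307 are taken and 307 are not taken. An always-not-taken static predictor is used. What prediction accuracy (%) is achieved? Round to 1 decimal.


Predictor: always-not-taken
Correct predictions = 307
Accuracy = 307 / 614 * 100 = 50.0%

50.0


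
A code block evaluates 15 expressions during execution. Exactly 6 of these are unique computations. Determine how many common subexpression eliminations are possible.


CSE count = total expressions - unique expressions
= 15 - 6 = 9

9


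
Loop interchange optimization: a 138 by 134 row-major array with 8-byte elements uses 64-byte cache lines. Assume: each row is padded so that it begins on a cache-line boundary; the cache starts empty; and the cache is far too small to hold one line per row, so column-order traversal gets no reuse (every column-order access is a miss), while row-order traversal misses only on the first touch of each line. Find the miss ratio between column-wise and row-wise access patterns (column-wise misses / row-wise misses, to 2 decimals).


Each row occupies 134 * 8 = 1072 bytes and starts on a line boundary, so it spans ceil(1072 / 64) = 17 cache lines.
Row-major traversal misses (one per line touched): 138 * ceil(134 * 8 / 64) = 2346
Column-major traversal misses (no reuse, every access misses): 138 * 134 = 18492
Ratio = 18492 / 2346 = 7.88

7.88


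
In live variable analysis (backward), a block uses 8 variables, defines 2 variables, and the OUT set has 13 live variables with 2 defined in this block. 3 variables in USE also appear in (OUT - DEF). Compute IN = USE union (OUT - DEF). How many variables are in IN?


OUT - DEF: 13 - 2 = 11
|IN| = |USE| + |OUT - DEF| - |USE ∩ (OUT - DEF)| = 8 + 11 - 3 = 16

16


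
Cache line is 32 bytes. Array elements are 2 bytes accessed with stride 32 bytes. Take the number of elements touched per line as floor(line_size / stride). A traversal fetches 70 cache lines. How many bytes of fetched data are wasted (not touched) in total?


Elements per line = floor(32 / 32) = 1
Bytes used per line = 1 * 2 = 2
Wasted per line = 32 - 2 = 30
Total wasted = 30 * 70 = 2100

2100


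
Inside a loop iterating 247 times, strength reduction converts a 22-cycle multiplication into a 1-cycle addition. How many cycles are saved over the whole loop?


Per-iteration saving = 22 - 1 = 21
Total saved = 247 * 21 = 5187

5187


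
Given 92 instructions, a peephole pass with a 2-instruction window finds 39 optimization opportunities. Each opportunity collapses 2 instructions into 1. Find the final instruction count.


Each match removes 1 instructions.
Total removed = 39 * 1 = 39
Remaining = 92 - 39 = 53

53


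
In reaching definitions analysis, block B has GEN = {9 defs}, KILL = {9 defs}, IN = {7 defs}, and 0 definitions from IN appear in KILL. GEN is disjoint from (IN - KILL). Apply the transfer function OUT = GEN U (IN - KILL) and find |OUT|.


IN - KILL: 7 - 0 = 7 surviving definitions
OUT = GEN + surviving = 9 + 7 = 16

16


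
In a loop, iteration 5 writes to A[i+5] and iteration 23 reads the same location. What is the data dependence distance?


Distance = read iteration - write iteration
= 23 - 5 = 18

18


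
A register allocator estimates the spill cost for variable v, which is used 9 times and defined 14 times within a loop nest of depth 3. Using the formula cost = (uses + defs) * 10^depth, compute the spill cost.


uses + defs = 9 + 14 = 23
10^3 = 1000
Spill cost = 23 * 1000 = 23000

23000


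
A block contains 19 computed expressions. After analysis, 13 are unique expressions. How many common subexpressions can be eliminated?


CSE count = total expressions - unique expressions
= 19 - 13 = 6

6


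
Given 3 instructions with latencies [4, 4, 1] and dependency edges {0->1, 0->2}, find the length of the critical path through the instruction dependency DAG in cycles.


Compute longest path through dependency graph: dist(Ik) = max over predecessors of dist + latency(Ik).
dist(I0) = latency 4 = 4
dist(I1) = dist(I0) + 4 = 4 + 4 = 8
dist(I2) = dist(I0) + 1 = 4 + 1 = 5
Critical path = max dist = 8

8


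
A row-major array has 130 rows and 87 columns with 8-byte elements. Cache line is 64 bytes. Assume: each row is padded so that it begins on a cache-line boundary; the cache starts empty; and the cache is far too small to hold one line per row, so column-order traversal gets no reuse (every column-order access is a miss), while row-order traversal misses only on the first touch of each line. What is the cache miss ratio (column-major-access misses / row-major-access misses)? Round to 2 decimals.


Each row occupies 87 * 8 = 696 bytes and starts on a line boundary, so it spans ceil(696 / 64) = 11 cache lines.
Row-major traversal misses (one per line touched): 130 * ceil(87 * 8 / 64) = 1430
Column-major traversal misses (no reuse, every access misses): 130 * 87 = 11310
Ratio = 11310 / 1430 = 7.91

7.91


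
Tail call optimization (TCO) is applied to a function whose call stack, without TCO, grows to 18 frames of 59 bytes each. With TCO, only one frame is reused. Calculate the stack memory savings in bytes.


Without TCO: 18 * 59 = 1062 bytes
With TCO: reuse 1 frame = 59 bytes
Savings = 1062 - 59 = 1003

1003


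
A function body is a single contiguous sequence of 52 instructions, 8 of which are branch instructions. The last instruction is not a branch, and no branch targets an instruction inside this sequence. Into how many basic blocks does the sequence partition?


With no in-sequence branch targets, the leaders are the first instruction plus the instruction after each branch.
Number of basic blocks = branches + 1
= 8 + 1 = 9

9


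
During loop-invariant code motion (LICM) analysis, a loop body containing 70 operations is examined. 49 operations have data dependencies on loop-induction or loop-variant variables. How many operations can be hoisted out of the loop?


Invariant candidates = total - loop-dependent
= 70 - 49 = 21

21


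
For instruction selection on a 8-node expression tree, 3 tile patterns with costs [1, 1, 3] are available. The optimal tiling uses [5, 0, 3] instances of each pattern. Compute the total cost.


Total cost = sum(count_i * cost_i)
= 5*1 + 0*1 + 3*3
= 14

14


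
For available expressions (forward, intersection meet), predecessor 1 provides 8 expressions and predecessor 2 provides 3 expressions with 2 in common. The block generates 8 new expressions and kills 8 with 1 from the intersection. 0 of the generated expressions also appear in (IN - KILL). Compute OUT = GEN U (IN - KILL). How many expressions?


IN = intersection of predecessors = 2
IN - KILL = 2 - 1 = 1
|OUT| = |GEN| + |IN - KILL| - |GEN ∩ (IN - KILL)| = 8 + 1 - 0 = 9

9


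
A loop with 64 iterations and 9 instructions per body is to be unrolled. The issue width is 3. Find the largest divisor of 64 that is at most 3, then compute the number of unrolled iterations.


Largest divisor of 64 <= 3 is 2
New iterations = 64 / 2 = 32

32


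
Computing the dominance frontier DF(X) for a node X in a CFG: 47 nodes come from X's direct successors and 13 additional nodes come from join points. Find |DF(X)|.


DF(X) = direct successor contributions + join point contributions
= 47 + 13 = 60

60


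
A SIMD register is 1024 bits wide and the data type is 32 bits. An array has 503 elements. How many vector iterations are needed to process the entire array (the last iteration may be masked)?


Width = 1024 / 32 = 32 elements per vector op
Iterations = ceil(503 / 32) = 16

16


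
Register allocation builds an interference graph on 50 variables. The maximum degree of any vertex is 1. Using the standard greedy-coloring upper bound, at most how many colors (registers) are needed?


Greedy coloring never needs more than (max_degree + 1) colors: when coloring a vertex, at most max_degree neighbors are already colored.
Upper bound = 1 + 1 = 2

2


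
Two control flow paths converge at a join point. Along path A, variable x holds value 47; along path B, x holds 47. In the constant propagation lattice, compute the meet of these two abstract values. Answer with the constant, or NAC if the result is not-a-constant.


Meet operation: if both paths give the same constant, result is that constant; if they differ, result is NAC (not-a-constant).
Path A: 47, Path B: 47 -> equal
Result: constant -> 47

47


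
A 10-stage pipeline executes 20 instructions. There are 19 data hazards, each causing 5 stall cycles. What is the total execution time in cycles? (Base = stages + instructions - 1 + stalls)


Base cycles = 10 + 20 - 1 = 29
Total stalls = 19 * 5 = 95
Total = 29 + 95 = 124

124


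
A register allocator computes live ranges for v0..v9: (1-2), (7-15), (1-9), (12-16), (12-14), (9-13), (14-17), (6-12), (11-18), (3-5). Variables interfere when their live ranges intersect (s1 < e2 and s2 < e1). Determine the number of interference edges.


Check all pairs for overlapping intervals.
Two intervals (s1,e1) and (s2,e2) overlap if s1 < e2 and s2 < e1.
v0 (1-2) vs v1..v9: overlaps v2 -> 1
v1 (7-15) vs v2..v9: overlaps v2, v3, v4, v5, v6, v7, v8 -> 7
v2 (1-9) vs v3..v9: overlaps v7, v9 -> 2
v3 (12-16) vs v4..v9: overlaps v4, v5, v6, v8 -> 4
v4 (12-14) vs v5..v9: overlaps v5, v8 -> 2
v5 (9-13) vs v6..v9: overlaps v7, v8 -> 2
v6 (14-17) vs v7..v9: overlaps v8 -> 1
v7 (6-12) vs v8..v9: overlaps v8 -> 1
v8 (11-18) vs v9: overlaps none -> 0
Total overlapping pairs = 1 + 7 + 2 + 4 + 2 + 2 + 1 + 1 + 0 = 20

20


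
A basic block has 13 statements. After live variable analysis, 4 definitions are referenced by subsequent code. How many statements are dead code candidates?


Dead code = total statements - live definitions
= 13 - 4 = 9

9


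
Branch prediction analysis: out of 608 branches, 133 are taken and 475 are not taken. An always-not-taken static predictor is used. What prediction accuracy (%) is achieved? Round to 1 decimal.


Predictor: always-not-taken
Correct predictions = 475
Accuracy = 475 / 608 * 100 = 78.1%

78.1


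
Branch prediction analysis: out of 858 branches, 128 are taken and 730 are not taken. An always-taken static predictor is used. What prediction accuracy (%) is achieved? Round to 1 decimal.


Predictor: always-taken
Correct predictions = 128
Accuracy = 128 / 858 * 100 = 14.9%

14.9


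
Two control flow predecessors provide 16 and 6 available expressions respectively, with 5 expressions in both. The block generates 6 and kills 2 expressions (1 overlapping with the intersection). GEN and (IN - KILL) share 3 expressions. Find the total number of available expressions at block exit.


IN = intersection of predecessors = 5
IN - KILL = 5 - 1 = 4
|OUT| = |GEN| + |IN - KILL| - |GEN ∩ (IN - KILL)| = 6 + 4 - 3 = 7

7


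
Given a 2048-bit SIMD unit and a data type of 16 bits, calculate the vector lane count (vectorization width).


Width = SIMD bits / data type bits
= 2048 / 16 = 128

128


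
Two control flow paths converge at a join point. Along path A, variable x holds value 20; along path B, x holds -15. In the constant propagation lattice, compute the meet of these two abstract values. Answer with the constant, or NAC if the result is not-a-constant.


Meet operation: if both paths give the same constant, result is that constant; if they differ, result is NAC (not-a-constant).
Path A: 20, Path B: -15 -> differ
Result: not-a-constant -> NAC

NAC


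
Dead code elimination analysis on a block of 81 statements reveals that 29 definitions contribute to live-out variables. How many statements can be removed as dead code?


Dead code = total statements - live definitions
= 81 - 29 = 52

52


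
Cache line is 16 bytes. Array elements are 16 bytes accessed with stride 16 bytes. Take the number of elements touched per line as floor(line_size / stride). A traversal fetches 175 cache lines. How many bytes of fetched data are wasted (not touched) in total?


Elements per line = floor(16 / 16) = 1
Bytes used per line = 1 * 16 = 16
Wasted per line = 16 - 16 = 0
Total wasted = 0 * 175 = 0

0


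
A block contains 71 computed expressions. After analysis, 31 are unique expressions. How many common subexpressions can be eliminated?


CSE count = total expressions - unique expressions
= 71 - 31 = 40

40


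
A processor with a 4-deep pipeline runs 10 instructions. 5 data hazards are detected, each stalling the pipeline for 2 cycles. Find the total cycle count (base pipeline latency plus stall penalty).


Base cycles = 4 + 10 - 1 = 13
Total stalls = 5 * 2 = 10
Total = 13 + 10 = 23

23


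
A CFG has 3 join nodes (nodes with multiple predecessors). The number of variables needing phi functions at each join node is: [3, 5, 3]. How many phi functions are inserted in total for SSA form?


Total phi functions = sum of phi functions at each join node
= 3 + 5 + 3 = 11

11


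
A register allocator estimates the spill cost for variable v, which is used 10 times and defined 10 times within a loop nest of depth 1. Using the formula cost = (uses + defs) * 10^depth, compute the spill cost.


uses + defs = 10 + 10 = 20
10^1 = 10
Spill cost = 20 * 10 = 200

200


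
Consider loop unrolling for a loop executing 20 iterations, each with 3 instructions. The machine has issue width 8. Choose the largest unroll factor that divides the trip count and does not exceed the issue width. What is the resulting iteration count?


Largest divisor of 20 <= 8 is 5
New iterations = 20 / 5 = 4

4


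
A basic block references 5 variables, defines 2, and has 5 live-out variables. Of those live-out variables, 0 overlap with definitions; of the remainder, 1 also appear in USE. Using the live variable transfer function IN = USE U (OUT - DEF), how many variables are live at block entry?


OUT - DEF: 5 - 0 = 5
|IN| = |USE| + |OUT - DEF| - |USE ∩ (OUT - DEF)| = 5 + 5 - 1 = 9

9


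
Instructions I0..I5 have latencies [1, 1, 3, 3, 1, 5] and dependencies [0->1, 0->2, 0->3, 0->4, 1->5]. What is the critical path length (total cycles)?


Compute longest path through dependency graph: dist(Ik) = max over predecessors of dist + latency(Ik).
dist(I0) = latency 1 = 1
dist(I1) = dist(I0) + 1 = 1 + 1 = 2
dist(I2) = dist(I0) + 3 = 1 + 3 = 4
dist(I3) = dist(I0) + 3 = 1 + 3 = 4
dist(I4) = dist(I0) + 1 = 1 + 1 = 2
dist(I5) = dist(I1) + 5 = 2 + 5 = 7
Critical path = max dist = 7

7


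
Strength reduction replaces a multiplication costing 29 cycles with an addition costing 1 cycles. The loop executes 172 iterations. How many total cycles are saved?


Per-iteration saving = 29 - 1 = 28
Total saved = 172 * 28 = 4816

4816


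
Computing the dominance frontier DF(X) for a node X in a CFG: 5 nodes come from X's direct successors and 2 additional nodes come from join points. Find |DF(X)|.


DF(X) = direct successor contributions + join point contributions
= 5 + 2 = 7

7


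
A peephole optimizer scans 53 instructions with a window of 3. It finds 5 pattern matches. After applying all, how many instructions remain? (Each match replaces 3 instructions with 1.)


Each match removes 2 instructions.
Total removed = 5 * 2 = 10
Remaining = 53 - 10 = 43

43


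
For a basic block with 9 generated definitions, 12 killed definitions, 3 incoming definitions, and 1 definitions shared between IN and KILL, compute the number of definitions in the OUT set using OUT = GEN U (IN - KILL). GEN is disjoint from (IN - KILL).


IN - KILL: 3 - 1 = 2 surviving definitions
OUT = GEN + surviving = 9 + 2 = 11

11


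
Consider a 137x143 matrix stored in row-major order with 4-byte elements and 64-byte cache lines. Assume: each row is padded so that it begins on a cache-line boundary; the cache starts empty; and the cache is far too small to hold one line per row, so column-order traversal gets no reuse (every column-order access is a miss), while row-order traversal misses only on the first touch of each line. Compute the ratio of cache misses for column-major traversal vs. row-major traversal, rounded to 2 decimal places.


Each row occupies 143 * 4 = 572 bytes and starts on a line boundary, so it spans ceil(572 / 64) = 9 cache lines.
Row-major traversal misses (one per line touched): 137 * ceil(143 * 4 / 64) = 1233
Column-major traversal misses (no reuse, every access misses): 137 * 143 = 19591
Ratio = 19591 / 1233 = 15.89

15.89


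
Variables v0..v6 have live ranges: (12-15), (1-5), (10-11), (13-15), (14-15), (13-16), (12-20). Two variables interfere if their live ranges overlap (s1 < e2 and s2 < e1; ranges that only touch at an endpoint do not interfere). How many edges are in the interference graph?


Check all pairs for overlapping intervals.
Two intervals (s1,e1) and (s2,e2) overlap if s1 < e2 and s2 < e1.
v0 (12-15) vs v1..v6: overlaps v3, v4, v5, v6 -> 4
v1 (1-5) vs v2..v6: overlaps none -> 0
v2 (10-11) vs v3..v6: overlaps none -> 0
v3 (13-15) vs v4..v6: overlaps v4, v5, v6 -> 3
v4 (14-15) vs v5..v6: overlaps v5, v6 -> 2
v5 (13-16) vs v6: overlaps v6 -> 1
Total overlapping pairs = 4 + 0 + 0 + 3 + 2 + 1 = 10

10


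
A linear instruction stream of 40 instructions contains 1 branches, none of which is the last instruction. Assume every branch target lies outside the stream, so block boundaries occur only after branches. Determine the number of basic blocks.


With no in-sequence branch targets, the leaders are the first instruction plus the instruction after each branch.
Number of basic blocks = branches + 1
= 1 + 1 = 2

2


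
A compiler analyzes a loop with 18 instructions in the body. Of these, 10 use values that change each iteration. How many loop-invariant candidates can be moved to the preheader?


Invariant candidates = total - loop-dependent
= 18 - 10 = 8

8


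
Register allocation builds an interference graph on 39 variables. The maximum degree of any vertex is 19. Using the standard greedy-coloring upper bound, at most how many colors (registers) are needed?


Greedy coloring never needs more than (max_degree + 1) colors: when coloring a vertex, at most max_degree neighbors are already colored.
Upper bound = 19 + 1 = 20

20


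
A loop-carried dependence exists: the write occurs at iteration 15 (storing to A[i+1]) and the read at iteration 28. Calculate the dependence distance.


Distance = read iteration - write iteration
= 28 - 15 = 13

13


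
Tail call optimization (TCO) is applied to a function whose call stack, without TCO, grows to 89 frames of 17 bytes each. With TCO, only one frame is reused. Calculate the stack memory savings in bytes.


Without TCO: 89 * 17 = 1513 bytes
With TCO: reuse 1 frame = 17 bytes
Savings = 1513 - 17 = 1496

1496


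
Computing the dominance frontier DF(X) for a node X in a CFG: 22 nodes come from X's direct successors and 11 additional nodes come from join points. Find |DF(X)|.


DF(X) = direct successor contributions + join point contributions
= 22 + 11 = 33

33


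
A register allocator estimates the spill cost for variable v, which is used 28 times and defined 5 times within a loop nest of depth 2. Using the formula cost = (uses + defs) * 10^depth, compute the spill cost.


uses + defs = 28 + 5 = 33
10^2 = 100
Spill cost = 33 * 100 = 3300

3300


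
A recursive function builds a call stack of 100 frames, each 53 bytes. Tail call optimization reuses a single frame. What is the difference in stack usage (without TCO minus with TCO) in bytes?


Without TCO: 100 * 53 = 5300 bytes
With TCO: reuse 1 frame = 53 bytes
Savings = 5300 - 53 = 5247

5247


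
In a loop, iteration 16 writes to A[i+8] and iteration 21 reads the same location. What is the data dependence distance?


Distance = read iteration - write iteration
= 21 - 16 = 5

5


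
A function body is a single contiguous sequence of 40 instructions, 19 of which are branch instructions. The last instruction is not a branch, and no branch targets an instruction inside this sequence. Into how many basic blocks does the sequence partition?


With no in-sequence branch targets, the leaders are the first instruction plus the instruction after each branch.
Number of basic blocks = branches + 1
= 19 + 1 = 20

20


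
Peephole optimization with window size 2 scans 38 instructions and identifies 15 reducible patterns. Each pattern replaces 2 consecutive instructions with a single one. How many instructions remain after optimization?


Each match removes 1 instructions.
Total removed = 15 * 1 = 15
Remaining = 38 - 15 = 23

23


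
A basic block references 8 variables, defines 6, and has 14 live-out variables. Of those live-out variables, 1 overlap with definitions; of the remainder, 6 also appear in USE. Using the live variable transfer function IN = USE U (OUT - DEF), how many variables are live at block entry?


OUT - DEF: 14 - 1 = 13
|IN| = |USE| + |OUT - DEF| - |USE ∩ (OUT - DEF)| = 8 + 13 - 6 = 15

15


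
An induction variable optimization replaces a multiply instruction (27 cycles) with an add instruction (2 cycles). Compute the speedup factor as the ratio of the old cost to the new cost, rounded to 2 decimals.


Ratio = mult_cost / add_cost = 27 / 2 = 13.5

13.5


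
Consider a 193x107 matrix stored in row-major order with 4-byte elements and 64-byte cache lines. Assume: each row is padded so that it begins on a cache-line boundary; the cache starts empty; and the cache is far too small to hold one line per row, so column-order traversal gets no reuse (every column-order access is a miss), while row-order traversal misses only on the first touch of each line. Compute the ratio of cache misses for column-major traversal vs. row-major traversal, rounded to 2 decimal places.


Each row occupies 107 * 4 = 428 bytes and starts on a line boundary, so it spans ceil(428 / 64) = 7 cache lines.
Row-major traversal misses (one per line touched): 193 * ceil(107 * 4 / 64) = 1351
Column-major traversal misses (no reuse, every access misses): 193 * 107 = 20651
Ratio = 20651 / 1351 = 15.29

15.29


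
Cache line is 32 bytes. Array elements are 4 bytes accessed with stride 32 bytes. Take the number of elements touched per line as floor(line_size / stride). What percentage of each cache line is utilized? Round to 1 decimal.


Elements per cache line = floor(32 / 32) = 1
Bytes used = 1 * 4 = 4
Utilization = 4 / 32 * 100 = 12.5%

12.5


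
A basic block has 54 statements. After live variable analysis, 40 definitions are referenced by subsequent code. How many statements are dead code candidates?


Dead code = total statements - live definitions
= 54 - 40 = 14

14


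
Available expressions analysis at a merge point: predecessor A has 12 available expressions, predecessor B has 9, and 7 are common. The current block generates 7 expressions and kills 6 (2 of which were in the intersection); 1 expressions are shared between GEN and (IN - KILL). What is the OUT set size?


IN = intersection of predecessors = 7
IN - KILL = 7 - 2 = 5
|OUT| = |GEN| + |IN - KILL| - |GEN ∩ (IN - KILL)| = 7 + 5 - 1 = 11

11


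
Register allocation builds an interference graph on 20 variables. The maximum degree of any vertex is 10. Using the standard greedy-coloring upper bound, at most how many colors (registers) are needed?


Greedy coloring never needs more than (max_degree + 1) colors: when coloring a vertex, at most max_degree neighbors are already colored.
Upper bound = 10 + 1 = 11

11


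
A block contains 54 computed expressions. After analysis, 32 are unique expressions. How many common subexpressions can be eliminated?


CSE count = total expressions - unique expressions
= 54 - 32 = 22

22


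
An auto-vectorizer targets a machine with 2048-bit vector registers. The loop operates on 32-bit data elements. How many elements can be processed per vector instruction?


Width = SIMD bits / data type bits
= 2048 / 32 = 64

64


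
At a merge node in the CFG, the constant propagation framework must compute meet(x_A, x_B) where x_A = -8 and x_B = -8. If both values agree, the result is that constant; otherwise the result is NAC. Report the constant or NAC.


Meet operation: if both paths give the same constant, result is that constant; if they differ, result is NAC (not-a-constant).
Path A: -8, Path B: -8 -> equal
Result: constant -> -8

-8


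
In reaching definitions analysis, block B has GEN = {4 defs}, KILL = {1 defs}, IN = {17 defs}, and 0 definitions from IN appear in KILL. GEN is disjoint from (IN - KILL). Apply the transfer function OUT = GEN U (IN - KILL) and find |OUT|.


IN - KILL: 17 - 0 = 17 surviving definitions
OUT = GEN + surviving = 4 + 17 = 21

21


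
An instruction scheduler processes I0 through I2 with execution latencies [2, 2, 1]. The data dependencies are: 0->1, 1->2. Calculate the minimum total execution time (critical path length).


Compute longest path through dependency graph: dist(Ik) = max over predecessors of dist + latency(Ik).
dist(I0) = latency 2 = 2
dist(I1) = dist(I0) + 2 = 2 + 2 = 4
dist(I2) = dist(I1) + 1 = 4 + 1 = 5
Critical path = max dist = 5

5


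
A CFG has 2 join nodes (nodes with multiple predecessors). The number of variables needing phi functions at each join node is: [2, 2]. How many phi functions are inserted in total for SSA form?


Total phi functions = sum of phi functions at each join node
= 2 + 2 = 4

4


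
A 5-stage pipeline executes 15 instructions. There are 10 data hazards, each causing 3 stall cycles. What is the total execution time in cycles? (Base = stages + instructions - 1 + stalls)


Base cycles = 5 + 15 - 1 = 19
Total stalls = 10 * 3 = 30
Total = 19 + 30 = 49

49


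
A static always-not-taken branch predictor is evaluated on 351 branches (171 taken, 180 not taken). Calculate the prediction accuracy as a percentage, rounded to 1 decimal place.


Predictor: always-not-taken
Correct predictions = 180
Accuracy = 180 / 351 * 100 = 51.3%

51.3


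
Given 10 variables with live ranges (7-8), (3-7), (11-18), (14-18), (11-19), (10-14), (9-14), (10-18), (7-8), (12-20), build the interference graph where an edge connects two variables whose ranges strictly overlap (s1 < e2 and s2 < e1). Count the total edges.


Check all pairs for overlapping intervals.
Two intervals (s1,e1) and (s2,e2) overlap if s1 < e2 and s2 < e1.
v0 (7-8) vs v1..v9: overlaps v8 -> 1
v1 (3-7) vs v2..v9: overlaps none -> 0
v2 (11-18) vs v3..v9: overlaps v3, v4, v5, v6, v7, v9 -> 6
v3 (14-18) vs v4..v9: overlaps v4, v7, v9 -> 3
v4 (11-19) vs v5..v9: overlaps v5, v6, v7, v9 -> 4
v5 (10-14) vs v6..v9: overlaps v6, v7, v9 -> 3
v6 (9-14) vs v7..v9: overlaps v7, v9 -> 2
v7 (10-18) vs v8..v9: overlaps v9 -> 1
v8 (7-8) vs v9: overlaps none -> 0
Total overlapping pairs = 1 + 0 + 6 + 3 + 4 + 3 + 2 + 1 + 0 = 20

20


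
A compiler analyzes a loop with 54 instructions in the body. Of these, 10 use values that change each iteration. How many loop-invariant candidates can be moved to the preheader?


Invariant candidates = total - loop-dependent
= 54 - 10 = 44

44


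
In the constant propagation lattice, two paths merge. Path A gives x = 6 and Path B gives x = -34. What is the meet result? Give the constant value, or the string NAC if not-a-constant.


Meet operation: if both paths give the same constant, result is that constant; if they differ, result is NAC (not-a-constant).
Path A: 6, Path B: -34 -> differ
Result: not-a-constant -> NAC

NAC


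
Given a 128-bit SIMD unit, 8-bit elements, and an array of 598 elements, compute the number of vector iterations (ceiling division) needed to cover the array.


Width = 128 / 8 = 16 elements per vector op
Iterations = ceil(598 / 16) = 38

38


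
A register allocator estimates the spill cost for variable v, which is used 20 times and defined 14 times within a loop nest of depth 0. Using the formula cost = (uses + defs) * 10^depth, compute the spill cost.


uses + defs = 20 + 14 = 34
10^0 = 1
Spill cost = 34 * 1 = 34

34


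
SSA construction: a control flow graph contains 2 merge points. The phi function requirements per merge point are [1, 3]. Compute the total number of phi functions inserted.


Total phi functions = sum of phi functions at each join node
= 1 + 3 = 4

4


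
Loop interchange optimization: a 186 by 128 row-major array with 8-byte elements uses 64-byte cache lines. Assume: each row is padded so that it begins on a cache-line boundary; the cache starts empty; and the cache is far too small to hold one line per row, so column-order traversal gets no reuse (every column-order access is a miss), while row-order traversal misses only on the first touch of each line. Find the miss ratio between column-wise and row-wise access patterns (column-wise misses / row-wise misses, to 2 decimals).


Each row occupies 128 * 8 = 1024 bytes and starts on a line boundary, so it spans ceil(1024 / 64) = 16 cache lines.
Row-major traversal misses (one per line touched): 186 * ceil(128 * 8 / 64) = 2976
Column-major traversal misses (no reuse, every access misses): 186 * 128 = 23808
Ratio = 23808 / 2976 = 8.0

8.0


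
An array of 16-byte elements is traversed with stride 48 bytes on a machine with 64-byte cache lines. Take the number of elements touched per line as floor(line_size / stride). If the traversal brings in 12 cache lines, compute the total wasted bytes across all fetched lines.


Elements per line = floor(64 / 48) = 1
Bytes used per line = 1 * 16 = 16
Wasted per line = 64 - 16 = 48
Total wasted = 48 * 12 = 576

576


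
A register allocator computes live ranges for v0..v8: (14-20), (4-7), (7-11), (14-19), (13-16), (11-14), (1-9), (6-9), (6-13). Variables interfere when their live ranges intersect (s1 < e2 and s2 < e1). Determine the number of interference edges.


Check all pairs for overlapping intervals.
Two intervals (s1,e1) and (s2,e2) overlap if s1 < e2 and s2 < e1.
v0 (14-20) vs v1..v8: overlaps v3, v4 -> 2
v1 (4-7) vs v2..v8: overlaps v6, v7, v8 -> 3
v2 (7-11) vs v3..v8: overlaps v6, v7, v8 -> 3
v3 (14-19) vs v4..v8: overlaps v4 -> 1
v4 (13-16) vs v5..v8: overlaps v5 -> 1
v5 (11-14) vs v6..v8: overlaps v8 -> 1
v6 (1-9) vs v7..v8: overlaps v7, v8 -> 2
v7 (6-9) vs v8: overlaps v8 -> 1
Total overlapping pairs = 2 + 3 + 3 + 1 + 1 + 1 + 2 + 1 = 14

14


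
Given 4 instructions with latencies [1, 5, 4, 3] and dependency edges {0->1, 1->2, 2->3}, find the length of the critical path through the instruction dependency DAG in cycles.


Compute longest path through dependency graph: dist(Ik) = max over predecessors of dist + latency(Ik).
dist(I0) = latency 1 = 1
dist(I1) = dist(I0) + 5 = 1 + 5 = 6
dist(I2) = dist(I1) + 4 = 6 + 4 = 10
dist(I3) = dist(I2) + 3 = 10 + 3 = 13
Critical path = max dist = 13

13


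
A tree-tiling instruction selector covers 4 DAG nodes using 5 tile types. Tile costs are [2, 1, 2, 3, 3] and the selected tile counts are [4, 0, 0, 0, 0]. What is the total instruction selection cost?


Total cost = sum(count_i * cost_i)
= 4*2 + 0*1 + 0*2 + 0*3 + 0*3
= 8

8


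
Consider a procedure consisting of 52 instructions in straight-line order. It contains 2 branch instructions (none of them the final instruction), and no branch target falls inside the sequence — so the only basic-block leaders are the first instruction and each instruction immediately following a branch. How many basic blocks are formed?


With no in-sequence branch targets, the leaders are the first instruction plus the instruction after each branch.
Number of basic blocks = branches + 1
= 2 + 1 = 3

3


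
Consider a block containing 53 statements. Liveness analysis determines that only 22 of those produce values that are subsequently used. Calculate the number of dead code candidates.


Dead code = total statements - live definitions
= 53 - 22 = 31

31


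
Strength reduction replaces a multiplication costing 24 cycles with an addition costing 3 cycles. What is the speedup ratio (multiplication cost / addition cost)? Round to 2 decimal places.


Ratio = mult_cost / add_cost = 24 / 3 = 8.0

8.0


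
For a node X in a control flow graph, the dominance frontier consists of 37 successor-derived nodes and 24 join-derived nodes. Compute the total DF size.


DF(X) = direct successor contributions + join point contributions
= 37 + 24 = 61

61


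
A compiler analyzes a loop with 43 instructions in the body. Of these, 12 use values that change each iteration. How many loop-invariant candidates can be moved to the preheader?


Invariant candidates = total - loop-dependent
= 43 - 12 = 31

31


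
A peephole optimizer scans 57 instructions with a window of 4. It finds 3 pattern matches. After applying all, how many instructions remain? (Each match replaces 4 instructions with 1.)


Each match removes 3 instructions.
Total removed = 3 * 3 = 9
Remaining = 57 - 9 = 48

48


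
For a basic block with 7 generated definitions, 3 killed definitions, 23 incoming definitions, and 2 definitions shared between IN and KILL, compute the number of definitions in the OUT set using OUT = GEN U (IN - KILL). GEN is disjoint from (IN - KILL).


IN - KILL: 23 - 2 = 21 surviving definitions
OUT = GEN + surviving = 7 + 21 = 28

28


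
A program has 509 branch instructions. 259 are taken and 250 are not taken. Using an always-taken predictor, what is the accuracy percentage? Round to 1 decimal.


Predictor: always-taken
Correct predictions = 259
Accuracy = 259 / 509 * 100 = 50.9%

50.9


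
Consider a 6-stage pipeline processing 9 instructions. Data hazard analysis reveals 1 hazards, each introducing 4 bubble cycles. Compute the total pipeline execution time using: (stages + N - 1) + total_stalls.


Base cycles = 6 + 9 - 1 = 14
Total stalls = 1 * 4 = 4
Total = 14 + 4 = 18

18


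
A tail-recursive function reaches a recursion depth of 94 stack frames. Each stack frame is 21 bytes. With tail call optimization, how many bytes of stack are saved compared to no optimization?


Without TCO: 94 * 21 = 1974 bytes
With TCO: reuse 1 frame = 21 bytes
Savings = 1974 - 21 = 1953

1953


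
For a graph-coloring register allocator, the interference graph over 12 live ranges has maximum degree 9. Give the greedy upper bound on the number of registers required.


Greedy coloring never needs more than (max_degree + 1) colors: when coloring a vertex, at most max_degree neighbors are already colored.
Upper bound = 9 + 1 = 10

10


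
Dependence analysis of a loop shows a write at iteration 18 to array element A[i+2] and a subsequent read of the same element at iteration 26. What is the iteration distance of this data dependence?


Distance = read iteration - write iteration
= 26 - 18 = 8

8


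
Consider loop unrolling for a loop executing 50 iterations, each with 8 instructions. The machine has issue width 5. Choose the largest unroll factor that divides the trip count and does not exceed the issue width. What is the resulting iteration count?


Largest divisor of 50 <= 5 is 5
New iterations = 50 / 5 = 10

10


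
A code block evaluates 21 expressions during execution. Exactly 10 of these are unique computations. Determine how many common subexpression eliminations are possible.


CSE count = total expressions - unique expressions
= 21 - 10 = 11

11


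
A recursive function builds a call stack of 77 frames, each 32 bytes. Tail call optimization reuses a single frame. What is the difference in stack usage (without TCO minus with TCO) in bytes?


Without TCO: 77 * 32 = 2464 bytes
With TCO: reuse 1 frame = 32 bytes
Savings = 2464 - 32 = 2432

2432
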